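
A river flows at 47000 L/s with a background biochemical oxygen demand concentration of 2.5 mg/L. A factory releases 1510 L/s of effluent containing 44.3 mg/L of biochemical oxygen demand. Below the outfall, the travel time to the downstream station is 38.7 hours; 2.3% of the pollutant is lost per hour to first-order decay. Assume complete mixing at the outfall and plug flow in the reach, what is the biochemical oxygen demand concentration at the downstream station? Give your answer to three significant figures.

Flow-weighted average: C = (47000·2.500 + 1510·44.30) / 48510 = 184400/48510 = 3.801 mg/L.
2.3%/h lost → k = −ln(1 − 0.023) = 0.02327 h⁻¹.
After decay, C = 3.801 × e^(−kt) = 3.801 × 0.4064 = 1.545 mg/L.

1.54 mg/L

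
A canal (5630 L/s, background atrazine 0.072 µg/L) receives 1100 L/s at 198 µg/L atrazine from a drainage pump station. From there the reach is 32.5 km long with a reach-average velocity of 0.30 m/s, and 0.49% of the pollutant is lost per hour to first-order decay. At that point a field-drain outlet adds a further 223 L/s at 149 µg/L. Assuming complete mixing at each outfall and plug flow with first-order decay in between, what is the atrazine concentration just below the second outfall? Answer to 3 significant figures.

31.8 µg/L

Mixed concentration C = ΣQC/ΣQ = (5630·0.07200 + 1100·198.0) / 6730 = 218200/6730 = 32.42 µg/L; combined flow 6730 L/s.
Travel time t = 32.5·1000 / 0.30 = 108300 s = 30.09 h.
0.49%/h lost → k = −ln(1 − 0.0049) = 0.004912 h⁻¹.
First-order decay: C = 32.42·exp(−k·t) = 32.42·0.8626 = 27.97 µg/L.
At the second outfall, C = (6730·27.97 + 223.0·149.0) / (6730 + 223.0) = 31.85 µg/L.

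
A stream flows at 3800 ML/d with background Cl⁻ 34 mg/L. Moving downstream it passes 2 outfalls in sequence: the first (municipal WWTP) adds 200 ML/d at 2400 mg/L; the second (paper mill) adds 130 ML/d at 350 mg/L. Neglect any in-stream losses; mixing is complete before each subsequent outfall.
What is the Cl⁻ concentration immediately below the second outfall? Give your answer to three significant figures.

159 mg/L

Below outfall 1: Q → 4000 ML/d, C = (3800·34.00 + 200.0·2400)/4000 = 152.3 mg/L.
Below outfall 2: Q → 4130 ML/d, C = (4000·152.3 + 130.0·350.0)/4130 = 158.5 mg/L.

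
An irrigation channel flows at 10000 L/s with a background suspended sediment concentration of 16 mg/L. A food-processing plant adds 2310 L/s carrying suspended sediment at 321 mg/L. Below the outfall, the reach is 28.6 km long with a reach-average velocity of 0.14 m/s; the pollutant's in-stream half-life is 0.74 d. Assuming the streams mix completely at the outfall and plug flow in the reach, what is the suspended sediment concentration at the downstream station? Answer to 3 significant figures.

Mixed concentration C = ΣQC/ΣQ = (10000·16.00 + 2310·321.0) / 12310 = 901500/12310 = 73.23 mg/L.
Travel time t = 28.6·1000 / 0.14 = 204300 s = 56.75 h.
Half-life 0.74 d → k = ln 2 / 0.74 = 0.9367 d⁻¹.
After decay, C = 73.23 × e^(−kt) = 73.23 × 0.1092 = 7.996 mg/L.

8.00 mg/L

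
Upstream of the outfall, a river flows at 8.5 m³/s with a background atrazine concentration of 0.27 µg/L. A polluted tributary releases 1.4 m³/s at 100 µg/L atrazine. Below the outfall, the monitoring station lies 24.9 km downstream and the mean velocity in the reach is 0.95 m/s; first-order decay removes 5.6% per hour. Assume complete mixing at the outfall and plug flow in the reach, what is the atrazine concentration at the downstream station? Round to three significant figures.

9.45 µg/L

Mass balance: C = (8.500·0.2700 + 1.400·100.0) / 9.900 = 142.3/9.900 = 14.37 µg/L.
Travel time t = 24.9·1000 / 0.95 = 26210 s = 7.281 h.
5.6%/h lost → k = −ln(1 − 0.056) = 0.05763 h⁻¹.
After decay, C = 14.37 × e^(−kt) = 14.37 × 0.6573 = 9.448 µg/L.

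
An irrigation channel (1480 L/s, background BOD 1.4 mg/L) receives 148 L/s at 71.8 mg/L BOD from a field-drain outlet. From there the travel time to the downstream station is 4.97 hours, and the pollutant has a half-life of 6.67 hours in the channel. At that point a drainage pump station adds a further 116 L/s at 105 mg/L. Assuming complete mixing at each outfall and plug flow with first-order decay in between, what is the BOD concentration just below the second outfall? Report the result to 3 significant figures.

11.3 mg/L

Flow-weighted average: C = (1480·1.400 + 148.0·71.80) / 1628 = 12700/1628 = 7.800 mg/L; combined flow 1628 L/s.
Half-life 6.67 h → k = ln 2 / 6.67 = 0.1039 h⁻¹ = 2.494 d⁻¹.
Applying C = C₀e^(−kt): 7.800 × 0.5966 = 4.654 mg/L.
At the second outfall, C = (1628·4.654 + 116.0·105.0) / (1628 + 116.0) = 11.33 mg/L.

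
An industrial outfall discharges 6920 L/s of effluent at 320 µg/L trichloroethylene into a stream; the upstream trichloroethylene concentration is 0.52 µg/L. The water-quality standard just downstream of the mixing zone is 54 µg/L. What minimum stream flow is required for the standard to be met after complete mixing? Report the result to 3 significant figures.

34400 L/s

Set C_mix = 54: (Q·0.5200 + 6920·320.0) / (Q + 6920) = 54
→ Q = 6920·(320.0 − 54)/(54 − 0.5200) = 34420 L/s.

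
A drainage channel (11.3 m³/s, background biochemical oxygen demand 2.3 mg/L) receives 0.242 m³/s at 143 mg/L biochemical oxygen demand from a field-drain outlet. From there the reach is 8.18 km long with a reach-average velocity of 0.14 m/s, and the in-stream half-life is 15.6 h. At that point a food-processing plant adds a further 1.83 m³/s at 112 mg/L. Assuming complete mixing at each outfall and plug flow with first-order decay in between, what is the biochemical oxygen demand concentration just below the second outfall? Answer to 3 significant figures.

After mixing, C = (11.30·2.300 + 0.2420·143.0) / 11.54 = 60.60/11.54 = 5.250 mg/L; combined flow 11.54 m³/s.
Travel time t = 8.18·1000 / 0.14 = 58430 s = 16.23 h.
Half-life 15.6 h → k = ln 2 / 15.6 = 0.04443 h⁻¹ = 1.066 d⁻¹.
First-order decay: C = 5.250·exp(−k·t) = 5.250·0.4862 = 2.553 mg/L.
Second outfall: C = (11.54·2.553 + 1.830·112.0)/13.37 = 17.53 mg/L.

17.5 mg/L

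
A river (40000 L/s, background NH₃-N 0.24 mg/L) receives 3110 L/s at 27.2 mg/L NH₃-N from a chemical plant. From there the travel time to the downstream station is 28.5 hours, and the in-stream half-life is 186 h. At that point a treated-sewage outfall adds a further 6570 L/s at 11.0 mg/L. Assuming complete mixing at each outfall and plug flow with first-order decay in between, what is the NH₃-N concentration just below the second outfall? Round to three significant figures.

Mass balance: C = (40000·0.2400 + 3110·27.20) / 43110 = 94190/43110 = 2.185 mg/L; combined flow 43110 L/s.
Half-life 186 h → k = ln 2 / 186 = 0.003727 h⁻¹ = 0.08944 d⁻¹.
First-order decay: C = 2.185·exp(−k·t) = 2.185·0.8992 = 1.965 mg/L.
At the second outfall, C = (43110·1.965 + 6570·11.00) / (43110 + 6570) = 3.160 mg/L.

3.16 mg/L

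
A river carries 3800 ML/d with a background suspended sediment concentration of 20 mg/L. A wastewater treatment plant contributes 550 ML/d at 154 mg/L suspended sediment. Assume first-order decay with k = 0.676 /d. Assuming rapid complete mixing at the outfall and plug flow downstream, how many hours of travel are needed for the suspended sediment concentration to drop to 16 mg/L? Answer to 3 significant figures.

29.7 h

After mixing, C = (3800·20.00 + 550.0·154.0) / 4350 = 160700/4350 = 36.94 mg/L.
36.94·exp(−k·t) = 16 → t = ln(36.94/16)/k = 106900 s = 29.71 h.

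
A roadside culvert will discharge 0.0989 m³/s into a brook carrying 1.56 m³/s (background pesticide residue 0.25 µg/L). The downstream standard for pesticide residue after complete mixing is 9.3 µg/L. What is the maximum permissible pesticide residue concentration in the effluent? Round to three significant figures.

At the limit, (Qr·Cr + Qe·Cₑ)/(Qr + Qe) = 9.3:
Cₑ = (1.659·9.3 − 1.560·0.2500) / 0.09890 = 152.1 µg/L.

152 µg/L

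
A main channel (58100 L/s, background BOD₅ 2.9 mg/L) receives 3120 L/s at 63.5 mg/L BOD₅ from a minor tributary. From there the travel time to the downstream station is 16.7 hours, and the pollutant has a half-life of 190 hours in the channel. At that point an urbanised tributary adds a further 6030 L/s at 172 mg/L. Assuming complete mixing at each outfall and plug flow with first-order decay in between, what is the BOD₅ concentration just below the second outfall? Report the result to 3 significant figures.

20.6 mg/L

Conservation of mass: C = (58100·2.900 + 3120·63.50) / 61220 = 366600/61220 = 5.988 mg/L; combined flow 61220 L/s.
Half-life 190 h → k = ln 2 / 190 = 0.003648 h⁻¹ = 0.08756 d⁻¹.
First-order decay: C = 5.988·exp(−k·t) = 5.988·0.9409 = 5.634 mg/L.
Second outfall: C = (61220·5.634 + 6030·172.0)/67250 = 20.55 mg/L.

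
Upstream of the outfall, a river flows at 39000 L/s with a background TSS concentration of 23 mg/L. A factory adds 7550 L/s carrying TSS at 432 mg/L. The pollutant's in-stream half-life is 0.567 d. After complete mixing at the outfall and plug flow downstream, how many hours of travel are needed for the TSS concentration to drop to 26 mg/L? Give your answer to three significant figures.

After mixing, C = (39000·23.00 + 7550·432.0) / 46550 = 4159000/46550 = 89.34 mg/L.
Half-life 0.567 d → k = ln 2 / 0.567 = 1.222 d⁻¹.
89.34·exp(−k·t) = 26 → t = ln(89.34/26)/k = 87240 s = 24.23 h.

24.2 h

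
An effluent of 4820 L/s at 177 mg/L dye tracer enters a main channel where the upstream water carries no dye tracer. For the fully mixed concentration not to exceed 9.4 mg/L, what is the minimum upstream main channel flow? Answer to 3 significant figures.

85900 L/s

Set C_mix = 9.4: (Q·0 + 4820·177.0) / (Q + 4820) = 9.4
→ Q = 4820·(177.0 − 9.4)/(9.4 − 0) = 85940 L/s.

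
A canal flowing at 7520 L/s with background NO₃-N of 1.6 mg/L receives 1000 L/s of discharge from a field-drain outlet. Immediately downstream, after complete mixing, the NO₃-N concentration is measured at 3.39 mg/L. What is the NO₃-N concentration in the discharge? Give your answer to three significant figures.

16.9 mg/L

Mass balance: 7520·1.600 + 1000·Cₑ = 8520·3.390
→ Cₑ = (8520·3.390 − 7520·1.600) / 1000 = 16.85 mg/L.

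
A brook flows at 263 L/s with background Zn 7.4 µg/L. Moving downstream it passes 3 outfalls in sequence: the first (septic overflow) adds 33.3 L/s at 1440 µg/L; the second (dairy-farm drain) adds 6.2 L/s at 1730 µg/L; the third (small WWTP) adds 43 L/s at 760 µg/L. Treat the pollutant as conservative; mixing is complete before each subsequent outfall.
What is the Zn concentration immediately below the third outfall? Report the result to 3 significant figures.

After outfall 1: Q = 263.0 + 33.30 = 296.3 L/s; C = (263.0·7.400 + 33.30·1440)/296.3 = 168.4 µg/L.
After outfall 2: Q = 296.3 + 6.200 = 302.5 L/s; C = (296.3·168.4 + 6.200·1730)/302.5 = 200.4 µg/L.
After outfall 3: Q = 302.5 + 43.00 = 345.5 L/s; C = (302.5·200.4 + 43.00·760.0)/345.5 = 270.1 µg/L.

270 µg/L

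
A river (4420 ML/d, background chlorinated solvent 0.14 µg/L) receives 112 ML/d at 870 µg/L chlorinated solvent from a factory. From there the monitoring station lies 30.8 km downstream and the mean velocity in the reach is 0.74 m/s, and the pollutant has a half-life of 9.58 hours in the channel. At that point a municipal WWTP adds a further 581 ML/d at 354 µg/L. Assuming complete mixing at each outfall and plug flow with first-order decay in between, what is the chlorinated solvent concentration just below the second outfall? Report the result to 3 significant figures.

Mixed concentration C = ΣQC/ΣQ = (4420·0.1400 + 112.0·870.0) / 4532 = 98060/4532 = 21.64 µg/L; combined flow 4532 ML/d.
Travel time t = 30.8·1000 / 0.74 = 41620 s = 11.56 h.
Half-life 9.58 h → k = ln 2 / 9.58 = 0.07235 h⁻¹ = 1.736 d⁻¹.
Decay over the reach: 21.64·exp(−kt) = 21.64·0.4332 = 9.373 µg/L.
At the second outfall, C = (4532·9.373 + 581.0·354.0) / (4532 + 581.0) = 48.53 µg/L.

48.5 µg/L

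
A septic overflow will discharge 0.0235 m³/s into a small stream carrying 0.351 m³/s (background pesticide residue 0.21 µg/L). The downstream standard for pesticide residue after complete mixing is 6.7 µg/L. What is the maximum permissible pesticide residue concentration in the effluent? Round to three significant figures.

104 µg/L

At the limit, (Qr·Cr + Qe·Cₑ)/(Qr + Qe) = 6.7:
Cₑ = (0.3745·6.7 − 0.3510·0.2100) / 0.02350 = 103.6 µg/L.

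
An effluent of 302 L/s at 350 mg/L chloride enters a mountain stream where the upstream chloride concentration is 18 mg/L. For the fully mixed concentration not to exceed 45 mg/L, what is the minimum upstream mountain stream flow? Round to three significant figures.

Set C_mix = 45: (Q·18.00 + 302.0·350.0) / (Q + 302.0) = 45
→ Q = 302.0·(350.0 − 45)/(45 − 18.00) = 3411 L/s.

3410 L/s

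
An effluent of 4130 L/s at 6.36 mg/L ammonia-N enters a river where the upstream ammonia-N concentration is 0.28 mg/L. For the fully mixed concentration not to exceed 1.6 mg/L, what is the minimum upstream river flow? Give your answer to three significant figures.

14900 L/s

Set C_mix = 1.6: (Q·0.2800 + 4130·6.360) / (Q + 4130) = 1.6
→ Q = 4130·(6.360 − 1.6)/(1.6 − 0.2800) = 14890 L/s.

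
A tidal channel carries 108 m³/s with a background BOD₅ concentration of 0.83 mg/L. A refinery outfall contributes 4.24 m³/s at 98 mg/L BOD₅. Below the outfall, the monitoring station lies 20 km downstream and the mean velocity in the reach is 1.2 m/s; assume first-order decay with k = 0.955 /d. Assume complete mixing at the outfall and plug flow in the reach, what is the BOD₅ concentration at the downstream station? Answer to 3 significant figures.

3.74 mg/L

Conservation of mass: C = (108.0·0.8300 + 4.240·98.00) / 112.2 = 505.2/112.2 = 4.501 mg/L.
Travel time t = 20·1000 / 1.2 = 16670 s = 4.630 h.
After decay, C = 4.501 × e^(−kt) = 4.501 × 0.8318 = 3.743 mg/L.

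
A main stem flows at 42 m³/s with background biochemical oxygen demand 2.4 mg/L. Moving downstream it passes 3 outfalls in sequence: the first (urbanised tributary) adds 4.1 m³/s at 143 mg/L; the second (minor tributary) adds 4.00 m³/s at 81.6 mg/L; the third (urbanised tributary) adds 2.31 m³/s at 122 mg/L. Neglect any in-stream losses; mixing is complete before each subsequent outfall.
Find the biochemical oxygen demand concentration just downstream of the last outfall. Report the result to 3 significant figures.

After outfall 1: Q = 42.00 + 4.100 = 46.10 m³/s; C = (42.00·2.400 + 4.100·143.0)/46.10 = 14.90 mg/L.
After outfall 2: Q = 46.10 + 4.000 = 50.10 m³/s; C = (46.10·14.90 + 4.000·81.60)/50.10 = 20.23 mg/L.
After outfall 3: Q = 50.10 + 2.310 = 52.41 m³/s; C = (50.10·20.23 + 2.310·122.0)/52.41 = 24.72 mg/L.

24.7 mg/L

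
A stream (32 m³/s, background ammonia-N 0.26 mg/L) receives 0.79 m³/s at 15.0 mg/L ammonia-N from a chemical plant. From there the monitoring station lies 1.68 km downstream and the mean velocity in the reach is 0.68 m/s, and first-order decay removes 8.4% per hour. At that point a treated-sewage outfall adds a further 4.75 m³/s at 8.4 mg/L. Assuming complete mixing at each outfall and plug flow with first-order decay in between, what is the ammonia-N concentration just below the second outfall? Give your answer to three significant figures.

Flow-weighted average: C = (32.00·0.2600 + 0.7900·15.00) / 32.79 = 20.17/32.79 = 0.6151 mg/L; combined flow 32.79 m³/s.
Travel time t = 1.68·1000 / 0.68 = 2471 s = 0.6863 h.
8.4%/h lost → k = −ln(1 − 0.084) = 0.08774 h⁻¹.
Decay over the reach: 0.6151·exp(−kt) = 0.6151·0.9416 = 0.5792 mg/L.
At the second outfall, C = (32.79·0.5792 + 4.750·8.400) / (32.79 + 4.750) = 1.569 mg/L.

1.57 mg/L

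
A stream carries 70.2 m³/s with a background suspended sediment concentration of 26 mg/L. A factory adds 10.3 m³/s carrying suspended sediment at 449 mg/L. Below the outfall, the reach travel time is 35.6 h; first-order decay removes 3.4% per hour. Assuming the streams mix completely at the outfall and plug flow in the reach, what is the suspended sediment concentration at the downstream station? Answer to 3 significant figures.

23.4 mg/L

After mixing, C = (70.20·26.00 + 10.30·449.0) / 80.50 = 6450/80.50 = 80.12 mg/L.
3.4%/h lost → k = −ln(1 − 0.034) = 0.03459 h⁻¹.
Applying C = C₀e^(−kt): 80.12 × 0.2919 = 23.39 mg/L.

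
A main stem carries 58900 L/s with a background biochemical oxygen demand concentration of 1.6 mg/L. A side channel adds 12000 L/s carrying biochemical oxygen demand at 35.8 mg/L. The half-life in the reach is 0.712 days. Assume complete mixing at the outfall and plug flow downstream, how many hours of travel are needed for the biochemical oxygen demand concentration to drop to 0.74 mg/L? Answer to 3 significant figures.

56.7 h

Mixed concentration C = ΣQC/ΣQ = (58900·1.600 + 12000·35.80) / 70900 = 523800/70900 = 7.388 mg/L.
Half-life 0.712 d → k = ln 2 / 0.712 = 0.9735 d⁻¹.
7.388·exp(−k·t) = 0.74 → t = ln(7.388/0.74)/k = 204200 s = 56.73 h.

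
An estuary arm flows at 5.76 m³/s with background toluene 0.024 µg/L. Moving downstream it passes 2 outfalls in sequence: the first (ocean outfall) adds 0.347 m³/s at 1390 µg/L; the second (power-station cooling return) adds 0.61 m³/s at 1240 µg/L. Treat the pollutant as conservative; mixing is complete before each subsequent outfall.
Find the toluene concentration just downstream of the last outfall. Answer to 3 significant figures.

184 µg/L

After outfall 1: Q = 5.760 + 0.3470 = 6.107 m³/s; C = (5.760·0.02400 + 0.3470·1390)/6.107 = 79.00 µg/L.
After outfall 2: Q = 6.107 + 0.6100 = 6.717 m³/s; C = (6.107·79.00 + 0.6100·1240)/6.717 = 184.4 µg/L.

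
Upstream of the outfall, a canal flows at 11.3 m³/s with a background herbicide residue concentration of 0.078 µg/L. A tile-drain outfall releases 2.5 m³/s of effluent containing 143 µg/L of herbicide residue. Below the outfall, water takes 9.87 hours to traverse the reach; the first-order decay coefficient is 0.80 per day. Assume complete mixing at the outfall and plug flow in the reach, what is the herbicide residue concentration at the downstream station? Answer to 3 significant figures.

After mixing, C = (11.30·0.07800 + 2.500·143.0) / 13.80 = 358.4/13.80 = 25.97 µg/L.
First-order decay: C = 25.97·exp(−k·t) = 25.97·0.7196 = 18.69 µg/L.

18.7 µg/L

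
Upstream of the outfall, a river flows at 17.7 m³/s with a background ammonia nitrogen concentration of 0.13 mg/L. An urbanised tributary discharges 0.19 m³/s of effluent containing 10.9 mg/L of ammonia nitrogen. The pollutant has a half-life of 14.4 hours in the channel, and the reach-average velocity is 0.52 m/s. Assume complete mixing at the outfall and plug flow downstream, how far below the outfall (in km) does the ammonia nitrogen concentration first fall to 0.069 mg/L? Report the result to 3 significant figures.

49.2 km

Mixed concentration C = ΣQC/ΣQ = (17.70·0.1300 + 0.1900·10.90) / 17.89 = 4.372/17.89 = 0.2444 mg/L.
Half-life 14.4 h → k = ln 2 / 14.4 = 0.04814 h⁻¹ = 1.155 d⁻¹.
Set 0.2444·exp(−k·t) = 0.069 → t = ln(0.2444/0.069)/k = 94580 s = 26.27 h.
Distance = v·t = 0.52·94580 = 49180 m = 49.18 km.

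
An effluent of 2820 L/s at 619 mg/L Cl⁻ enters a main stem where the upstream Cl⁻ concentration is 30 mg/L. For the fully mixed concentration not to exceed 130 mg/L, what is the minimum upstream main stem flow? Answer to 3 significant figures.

Set C_mix = 130: (Q·30.00 + 2820·619.0) / (Q + 2820) = 130
→ Q = 2820·(619.0 − 130)/(130 − 30.00) = 13790 L/s.

13800 L/s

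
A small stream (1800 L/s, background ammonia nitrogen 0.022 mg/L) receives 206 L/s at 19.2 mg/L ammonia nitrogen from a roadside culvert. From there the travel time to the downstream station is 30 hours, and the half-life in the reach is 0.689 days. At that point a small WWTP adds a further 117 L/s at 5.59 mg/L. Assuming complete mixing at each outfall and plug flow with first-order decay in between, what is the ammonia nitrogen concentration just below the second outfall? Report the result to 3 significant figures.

Mass balance: C = (1800·0.02200 + 206.0·19.20) / 2006 = 3995/2006 = 1.991 mg/L; combined flow 2006 L/s.
Half-life 0.689 d → k = ln 2 / 0.689 = 1.006 d⁻¹.
Decay over the reach: 1.991·exp(−kt) = 1.991·0.2844 = 0.5663 mg/L.
Second outfall: C = (2006·0.5663 + 117.0·5.590)/2123 = 0.8431 mg/L.

0.843 mg/L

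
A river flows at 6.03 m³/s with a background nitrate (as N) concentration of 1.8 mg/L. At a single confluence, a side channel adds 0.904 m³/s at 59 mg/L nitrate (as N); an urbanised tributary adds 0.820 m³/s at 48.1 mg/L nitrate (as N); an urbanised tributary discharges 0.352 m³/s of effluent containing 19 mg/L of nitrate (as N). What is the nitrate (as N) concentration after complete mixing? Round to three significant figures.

Mixed concentration C = ΣQC/ΣQ = (6.030·1.800 + 0.9040·59.00 + 0.8200·48.10 + 0.3520·19.00) / 8.106 = 110.3/8.106 = 13.61 mg/L.

13.6 mg/L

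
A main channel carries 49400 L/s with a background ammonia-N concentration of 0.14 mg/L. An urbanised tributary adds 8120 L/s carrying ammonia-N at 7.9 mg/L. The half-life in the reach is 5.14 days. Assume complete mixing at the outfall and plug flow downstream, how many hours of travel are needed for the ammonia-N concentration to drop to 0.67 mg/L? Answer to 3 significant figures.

Mixed concentration C = ΣQC/ΣQ = (49400·0.1400 + 8120·7.900) / 57520 = 71060/57520 = 1.235 mg/L.
Half-life 5.14 d → k = ln 2 / 5.14 = 0.1349 d⁻¹.
1.235·exp(−k·t) = 0.67 → t = ln(1.235/0.67)/k = 392100 s = 108.9 h.

109 h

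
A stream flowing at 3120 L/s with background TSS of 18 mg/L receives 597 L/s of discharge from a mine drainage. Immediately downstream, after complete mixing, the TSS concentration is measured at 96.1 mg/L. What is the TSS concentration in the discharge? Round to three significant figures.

Mass balance: 3120·18.00 + 597.0·Cₑ = 3717·96.10
→ Cₑ = (3717·96.10 − 3120·18.00) / 597.0 = 504.3 mg/L.

504 mg/L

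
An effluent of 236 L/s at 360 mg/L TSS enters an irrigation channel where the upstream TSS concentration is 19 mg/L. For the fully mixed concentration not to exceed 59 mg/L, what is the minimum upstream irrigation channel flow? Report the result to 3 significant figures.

Set C_mix = 59: (Q·19.00 + 236.0·360.0) / (Q + 236.0) = 59
→ Q = 236.0·(360.0 − 59)/(59 − 19.00) = 1776 L/s.

1780 L/s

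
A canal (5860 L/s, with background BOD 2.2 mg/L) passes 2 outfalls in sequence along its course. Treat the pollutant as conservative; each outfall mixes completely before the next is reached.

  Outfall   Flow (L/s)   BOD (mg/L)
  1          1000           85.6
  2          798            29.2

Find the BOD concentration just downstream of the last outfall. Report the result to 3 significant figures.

Outfall 1: combined Q = 6860 L/s; C = (5860·2.200 + 1000·85.60)/6860 = 14.36 mg/L.
Outfall 2: combined Q = 7658 L/s; C = (6860·14.36 + 798.0·29.20)/7658 = 15.90 mg/L.

15.9 mg/L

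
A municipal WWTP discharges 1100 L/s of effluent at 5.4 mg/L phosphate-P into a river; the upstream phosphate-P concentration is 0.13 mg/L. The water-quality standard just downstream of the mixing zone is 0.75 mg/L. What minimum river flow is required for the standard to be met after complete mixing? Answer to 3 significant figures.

Set C_mix = 0.75: (Q·0.1300 + 1100·5.400) / (Q + 1100) = 0.75
→ Q = 1100·(5.400 − 0.75)/(0.75 − 0.1300) = 8250 L/s.

8250 L/s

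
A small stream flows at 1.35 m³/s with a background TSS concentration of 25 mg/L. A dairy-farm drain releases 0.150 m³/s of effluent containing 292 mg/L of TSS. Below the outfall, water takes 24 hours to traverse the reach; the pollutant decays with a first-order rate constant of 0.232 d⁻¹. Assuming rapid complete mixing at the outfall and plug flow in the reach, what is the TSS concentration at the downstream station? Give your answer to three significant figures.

After mixing, C = (1.350·25.00 + 0.1500·292.0) / 1.500 = 77.55/1.500 = 51.70 mg/L.
First-order decay: C = 51.70·exp(−k·t) = 51.70·0.7929 = 41.00 mg/L.

41.0 mg/L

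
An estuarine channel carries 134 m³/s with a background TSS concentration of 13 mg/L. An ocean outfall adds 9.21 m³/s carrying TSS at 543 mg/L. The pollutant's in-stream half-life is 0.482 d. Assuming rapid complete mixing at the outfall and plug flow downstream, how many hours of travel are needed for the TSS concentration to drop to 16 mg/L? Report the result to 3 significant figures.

Mass balance: C = (134.0·13.00 + 9.210·543.0) / 143.2 = 6743/143.2 = 47.08 mg/L.
Half-life 0.482 d → k = ln 2 / 0.482 = 1.438 d⁻¹.
47.08·exp(−k·t) = 16 → t = ln(47.08/16)/k = 64850 s = 18.01 h.

18.0 h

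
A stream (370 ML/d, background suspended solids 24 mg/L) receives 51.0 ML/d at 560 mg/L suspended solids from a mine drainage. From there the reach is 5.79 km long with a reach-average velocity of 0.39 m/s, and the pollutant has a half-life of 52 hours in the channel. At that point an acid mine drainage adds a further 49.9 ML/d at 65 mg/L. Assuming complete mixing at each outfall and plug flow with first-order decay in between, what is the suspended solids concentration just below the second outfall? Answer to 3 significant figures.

82.1 mg/L

Conservation of mass: C = (370.0·24.00 + 51.00·560.0) / 421.0 = 37440/421.0 = 88.93 mg/L; combined flow 421.0 ML/d.
Travel time t = 5.79·1000 / 0.39 = 14850 s = 4.124 h.
Half-life 52 h → k = ln 2 / 52 = 0.01333 h⁻¹ = 0.3199 d⁻¹.
After decay, C = 88.93 × e^(−kt) = 88.93 × 0.9465 = 84.17 mg/L.
At the second outfall, C = (421.0·84.17 + 49.90·65.00) / (421.0 + 49.90) = 82.14 mg/L.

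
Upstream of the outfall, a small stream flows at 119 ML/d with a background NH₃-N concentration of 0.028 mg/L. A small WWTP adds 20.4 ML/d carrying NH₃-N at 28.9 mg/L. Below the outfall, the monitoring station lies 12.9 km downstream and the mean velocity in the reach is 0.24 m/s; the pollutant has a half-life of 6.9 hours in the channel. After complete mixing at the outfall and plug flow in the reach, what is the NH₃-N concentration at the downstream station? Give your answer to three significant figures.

0.949 mg/L

Conservation of mass: C = (119.0·0.02800 + 20.40·28.90) / 139.4 = 592.9/139.4 = 4.253 mg/L.
Travel time t = 12.9·1000 / 0.24 = 53750 s = 14.93 h.
Half-life 6.9 h → k = ln 2 / 6.9 = 0.1005 h⁻¹ = 2.411 d⁻¹.
First-order decay: C = 4.253·exp(−k·t) = 4.253·0.2232 = 0.9491 mg/L.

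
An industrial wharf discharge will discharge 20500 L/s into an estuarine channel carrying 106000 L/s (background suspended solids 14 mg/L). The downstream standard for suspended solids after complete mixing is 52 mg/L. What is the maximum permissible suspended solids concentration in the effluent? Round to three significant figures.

At the limit, (Qr·Cr + Qe·Cₑ)/(Qr + Qe) = 52:
Cₑ = (126500·52 − 106000·14.00) / 20500 = 248.5 mg/L.

248 mg/L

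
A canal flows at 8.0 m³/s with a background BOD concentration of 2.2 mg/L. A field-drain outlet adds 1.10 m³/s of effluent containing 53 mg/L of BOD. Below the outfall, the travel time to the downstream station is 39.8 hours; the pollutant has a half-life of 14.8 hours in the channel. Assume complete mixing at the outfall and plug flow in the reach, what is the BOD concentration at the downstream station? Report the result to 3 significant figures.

Mass balance: C = (8.000·2.200 + 1.100·53.00) / 9.100 = 75.90/9.100 = 8.341 mg/L.
Half-life 14.8 h → k = ln 2 / 14.8 = 0.04683 h⁻¹ = 1.124 d⁻¹.
After decay, C = 8.341 × e^(−kt) = 8.341 × 0.1551 = 1.293 mg/L.

1.29 mg/L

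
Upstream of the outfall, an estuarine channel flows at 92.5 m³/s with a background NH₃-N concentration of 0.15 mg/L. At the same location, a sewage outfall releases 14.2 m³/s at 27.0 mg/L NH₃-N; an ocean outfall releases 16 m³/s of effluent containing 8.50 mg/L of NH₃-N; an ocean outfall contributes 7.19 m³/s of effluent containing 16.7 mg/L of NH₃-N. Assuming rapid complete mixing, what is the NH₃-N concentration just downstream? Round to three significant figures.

Mixed concentration C = ΣQC/ΣQ = (92.50·0.1500 + 14.20·27.00 + 16.00·8.500 + 7.190·16.70) / 129.9 = 653.3/129.9 = 5.030 mg/L.

5.03 mg/L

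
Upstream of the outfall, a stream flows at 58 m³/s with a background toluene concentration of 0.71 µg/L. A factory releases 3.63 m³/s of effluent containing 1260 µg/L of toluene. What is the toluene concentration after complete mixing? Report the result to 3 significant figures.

74.9 µg/L

Mass balance: C = (58.00·0.7100 + 3.630·1260) / 61.63 = 4615/61.63 = 74.88 µg/L.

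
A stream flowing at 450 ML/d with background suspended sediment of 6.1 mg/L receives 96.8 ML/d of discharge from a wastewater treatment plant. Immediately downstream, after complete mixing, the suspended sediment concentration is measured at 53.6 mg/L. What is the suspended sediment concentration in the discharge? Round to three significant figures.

274 mg/L

Mass balance: 450.0·6.100 + 96.80·Cₑ = 546.8·53.60
→ Cₑ = (546.8·53.60 − 450.0·6.100) / 96.80 = 274.4 mg/L.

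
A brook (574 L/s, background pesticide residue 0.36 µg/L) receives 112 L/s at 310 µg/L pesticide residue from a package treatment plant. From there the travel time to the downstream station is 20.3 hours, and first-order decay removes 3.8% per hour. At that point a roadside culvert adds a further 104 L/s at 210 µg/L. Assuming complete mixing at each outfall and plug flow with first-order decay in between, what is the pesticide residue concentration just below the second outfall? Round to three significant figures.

47.8 µg/L

Mass balance: C = (574.0·0.3600 + 112.0·310.0) / 686.0 = 34930/686.0 = 50.91 µg/L; combined flow 686.0 L/s.
3.8%/h lost → k = −ln(1 − 0.038) = 0.03874 h⁻¹.
After decay, C = 50.91 × e^(−kt) = 50.91 × 0.4555 = 23.19 µg/L.
At the second outfall, C = (686.0·23.19 + 104.0·210.0) / (686.0 + 104.0) = 47.78 µg/L.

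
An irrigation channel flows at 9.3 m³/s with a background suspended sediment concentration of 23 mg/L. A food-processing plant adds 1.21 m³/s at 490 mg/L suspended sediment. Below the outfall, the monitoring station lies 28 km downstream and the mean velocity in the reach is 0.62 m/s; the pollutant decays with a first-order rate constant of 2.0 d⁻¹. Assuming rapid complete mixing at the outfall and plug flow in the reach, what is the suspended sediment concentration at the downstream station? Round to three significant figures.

27.0 mg/L

Conservation of mass: C = (9.300·23.00 + 1.210·490.0) / 10.51 = 806.8/10.51 = 76.76 mg/L.
Travel time t = 28·1000 / 0.62 = 45160 s = 12.54 h.
Applying C = C₀e^(−kt): 76.76 × 0.3516 = 26.99 mg/L.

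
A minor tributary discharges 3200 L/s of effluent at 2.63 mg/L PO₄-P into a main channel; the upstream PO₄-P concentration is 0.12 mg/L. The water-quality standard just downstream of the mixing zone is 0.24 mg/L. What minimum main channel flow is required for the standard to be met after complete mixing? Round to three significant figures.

Set C_mix = 0.24: (Q·0.1200 + 3200·2.630) / (Q + 3200) = 0.24
→ Q = 3200·(2.630 − 0.24)/(0.24 − 0.1200) = 63730 L/s.

63700 L/s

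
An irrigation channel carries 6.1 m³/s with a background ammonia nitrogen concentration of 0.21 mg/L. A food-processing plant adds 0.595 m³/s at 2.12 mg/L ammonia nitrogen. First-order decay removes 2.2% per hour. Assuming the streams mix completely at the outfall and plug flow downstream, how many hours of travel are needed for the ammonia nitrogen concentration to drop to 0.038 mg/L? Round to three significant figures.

After mixing, C = (6.100·0.2100 + 0.5950·2.120) / 6.695 = 2.542/6.695 = 0.3797 mg/L.
2.2%/h lost → k = −ln(1 − 0.022) = 0.02225 h⁻¹.
0.3797·exp(−k·t) = 0.038 → t = ln(0.3797/0.038)/k = 372500 s = 103.5 h.

103 h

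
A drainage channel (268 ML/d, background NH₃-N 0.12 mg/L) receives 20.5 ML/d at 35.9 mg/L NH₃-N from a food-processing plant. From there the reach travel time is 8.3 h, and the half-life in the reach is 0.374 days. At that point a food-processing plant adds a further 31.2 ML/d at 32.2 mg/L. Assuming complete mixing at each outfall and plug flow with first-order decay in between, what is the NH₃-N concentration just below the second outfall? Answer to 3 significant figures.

Mixed concentration C = ΣQC/ΣQ = (268.0·0.1200 + 20.50·35.90) / 288.5 = 768.1/288.5 = 2.662 mg/L; combined flow 288.5 ML/d.
Half-life 0.374 d → k = ln 2 / 0.374 = 1.853 d⁻¹.
After decay, C = 2.662 × e^(−kt) = 2.662 × 0.5268 = 1.403 mg/L.
At the second outfall, C = (288.5·1.403 + 31.20·32.20) / (288.5 + 31.20) = 4.408 mg/L.

4.41 mg/L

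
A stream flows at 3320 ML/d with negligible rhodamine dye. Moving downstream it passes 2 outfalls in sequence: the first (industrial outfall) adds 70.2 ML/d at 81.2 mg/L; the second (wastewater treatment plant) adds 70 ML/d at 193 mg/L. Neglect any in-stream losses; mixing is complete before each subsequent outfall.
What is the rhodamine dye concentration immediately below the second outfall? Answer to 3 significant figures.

Below outfall 1: Q → 3390 ML/d, C = (3320·0 + 70.20·81.20)/3390 = 1.681 mg/L.
Below outfall 2: Q → 3460 ML/d, C = (3390·1.681 + 70.00·193.0)/3460 = 5.552 mg/L.

5.55 mg/L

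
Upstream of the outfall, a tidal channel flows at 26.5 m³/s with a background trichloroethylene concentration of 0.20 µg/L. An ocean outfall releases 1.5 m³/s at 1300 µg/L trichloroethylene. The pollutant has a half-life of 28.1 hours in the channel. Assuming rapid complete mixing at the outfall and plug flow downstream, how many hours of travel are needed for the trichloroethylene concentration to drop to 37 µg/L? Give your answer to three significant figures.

Mixed concentration C = ΣQC/ΣQ = (26.50·0.2000 + 1.500·1300) / 28.00 = 1955/28.00 = 69.83 µg/L.
Half-life 28.1 h → k = ln 2 / 28.1 = 0.02467 h⁻¹ = 0.5920 d⁻¹.
69.83·exp(−k·t) = 37 → t = ln(69.83/37)/k = 92700 s = 25.75 h.

25.7 h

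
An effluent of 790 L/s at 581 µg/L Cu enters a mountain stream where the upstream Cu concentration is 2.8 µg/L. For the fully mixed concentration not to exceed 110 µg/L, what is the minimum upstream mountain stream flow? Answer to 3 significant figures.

Set C_mix = 110: (Q·2.800 + 790.0·581.0) / (Q + 790.0) = 110
→ Q = 790.0·(581.0 − 110)/(110 − 2.800) = 3471 L/s.

3470 L/s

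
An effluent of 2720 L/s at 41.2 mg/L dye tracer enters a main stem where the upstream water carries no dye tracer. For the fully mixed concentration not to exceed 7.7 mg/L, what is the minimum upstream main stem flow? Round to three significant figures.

11800 L/s

Set C_mix = 7.7: (Q·0 + 2720·41.20) / (Q + 2720) = 7.7
→ Q = 2720·(41.20 − 7.7)/(7.7 − 0) = 11830 L/s.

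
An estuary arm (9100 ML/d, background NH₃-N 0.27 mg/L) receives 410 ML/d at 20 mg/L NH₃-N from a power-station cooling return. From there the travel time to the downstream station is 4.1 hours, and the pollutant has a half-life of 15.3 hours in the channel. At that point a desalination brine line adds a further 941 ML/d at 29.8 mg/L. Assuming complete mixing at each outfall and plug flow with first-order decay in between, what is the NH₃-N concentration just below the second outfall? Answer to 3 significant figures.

Mass balance: C = (9100·0.2700 + 410.0·20.00) / 9510 = 10660/9510 = 1.121 mg/L; combined flow 9510 ML/d.
Half-life 15.3 h → k = ln 2 / 15.3 = 0.04530 h⁻¹ = 1.087 d⁻¹.
First-order decay: C = 1.121·exp(−k·t) = 1.121·0.8305 = 0.9306 mg/L.
Second outfall: C = (9510·0.9306 + 941.0·29.80)/10450 = 3.530 mg/L.

3.53 mg/L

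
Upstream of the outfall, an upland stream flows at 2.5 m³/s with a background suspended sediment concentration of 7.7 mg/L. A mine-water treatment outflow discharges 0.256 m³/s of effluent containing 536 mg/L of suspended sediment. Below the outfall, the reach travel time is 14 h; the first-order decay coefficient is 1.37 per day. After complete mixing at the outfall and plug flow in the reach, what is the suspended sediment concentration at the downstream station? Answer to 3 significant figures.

Mixed concentration C = ΣQC/ΣQ = (2.500·7.700 + 0.2560·536.0) / 2.756 = 156.5/2.756 = 56.77 mg/L.
Applying C = C₀e^(−kt): 56.77 × 0.4497 = 25.53 mg/L.

25.5 mg/L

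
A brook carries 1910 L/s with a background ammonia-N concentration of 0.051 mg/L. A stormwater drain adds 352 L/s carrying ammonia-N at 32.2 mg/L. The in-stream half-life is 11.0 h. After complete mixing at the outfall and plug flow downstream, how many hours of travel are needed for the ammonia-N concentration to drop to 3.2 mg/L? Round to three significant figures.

Conservation of mass: C = (1910·0.05100 + 352.0·32.20) / 2262 = 11430/2262 = 5.054 mg/L.
Half-life 11.0 h → k = ln 2 / 11.0 = 0.06301 h⁻¹ = 1.512 d⁻¹.
5.054·exp(−k·t) = 3.2 → t = ln(5.054/3.2)/k = 26110 s = 7.252 h.

7.25 h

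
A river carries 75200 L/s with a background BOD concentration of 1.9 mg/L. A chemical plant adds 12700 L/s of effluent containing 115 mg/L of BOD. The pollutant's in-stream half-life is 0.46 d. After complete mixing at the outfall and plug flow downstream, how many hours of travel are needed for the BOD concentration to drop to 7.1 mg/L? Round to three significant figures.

15.0 h

After mixing, C = (75200·1.900 + 12700·115.0) / 87900 = 1603000/87900 = 18.24 mg/L.
Half-life 0.46 d → k = ln 2 / 0.46 = 1.507 d⁻¹.
18.24·exp(−k·t) = 7.1 → t = ln(18.24/7.1)/k = 54100 s = 15.03 h.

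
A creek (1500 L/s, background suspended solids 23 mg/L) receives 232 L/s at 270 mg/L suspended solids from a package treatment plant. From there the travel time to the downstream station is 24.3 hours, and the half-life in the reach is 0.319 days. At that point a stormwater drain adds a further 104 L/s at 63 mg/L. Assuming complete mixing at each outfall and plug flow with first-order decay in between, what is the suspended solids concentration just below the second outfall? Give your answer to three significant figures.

After mixing, C = (1500·23.00 + 232.0·270.0) / 1732 = 97140/1732 = 56.09 mg/L; combined flow 1732 L/s.
Half-life 0.319 d → k = ln 2 / 0.319 = 2.173 d⁻¹.
After decay, C = 56.09 × e^(−kt) = 56.09 × 0.1108 = 6.214 mg/L.
At the second outfall, C = (1732·6.214 + 104.0·63.00) / (1732 + 104.0) = 9.431 mg/L.

9.43 mg/L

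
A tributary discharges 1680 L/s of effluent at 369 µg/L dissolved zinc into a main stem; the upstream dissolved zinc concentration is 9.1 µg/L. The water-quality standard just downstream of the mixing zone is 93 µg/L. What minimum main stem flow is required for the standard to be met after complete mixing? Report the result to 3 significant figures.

5530 L/s

Set C_mix = 93: (Q·9.100 + 1680·369.0) / (Q + 1680) = 93
→ Q = 1680·(369.0 − 93)/(93 − 9.100) = 5527 L/s.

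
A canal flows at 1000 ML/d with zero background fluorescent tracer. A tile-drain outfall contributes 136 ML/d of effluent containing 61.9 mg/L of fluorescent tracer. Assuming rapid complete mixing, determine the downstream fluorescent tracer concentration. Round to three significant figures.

7.41 mg/L

Flow-weighted average: C = (1000·0 + 136.0·61.90) / 1136 = 8418/1136 = 7.411 mg/L.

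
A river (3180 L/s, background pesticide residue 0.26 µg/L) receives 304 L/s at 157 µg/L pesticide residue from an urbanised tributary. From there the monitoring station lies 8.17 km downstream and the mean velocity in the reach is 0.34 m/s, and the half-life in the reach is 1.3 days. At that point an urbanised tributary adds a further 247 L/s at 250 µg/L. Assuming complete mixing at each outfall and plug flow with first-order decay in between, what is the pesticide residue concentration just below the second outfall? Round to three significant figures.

27.8 µg/L

Conservation of mass: C = (3180·0.2600 + 304.0·157.0) / 3484 = 48550/3484 = 13.94 µg/L; combined flow 3484 L/s.
Travel time t = 8.17·1000 / 0.34 = 24030 s = 6.675 h.
Half-life 1.3 d → k = ln 2 / 1.3 = 0.5332 d⁻¹.
Applying C = C₀e^(−kt): 13.94 × 0.8622 = 12.02 µg/L.
Second outfall: C = (3484·12.02 + 247.0·250.0)/3731 = 27.77 µg/L.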